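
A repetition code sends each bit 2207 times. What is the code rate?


Rate = k/n = 1/2207

1/2207


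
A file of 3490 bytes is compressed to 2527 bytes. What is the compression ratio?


Ratio = original / compressed = 3490 / 2527 = 1.3811

1.3811


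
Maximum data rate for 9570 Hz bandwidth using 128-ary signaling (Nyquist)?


Rate = 2 * B * log2(M) = 2 * 9570 * 7.0 = 133980.0

133980.0 bps


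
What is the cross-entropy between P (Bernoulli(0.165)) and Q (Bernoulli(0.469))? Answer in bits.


H(P,Q) = -p*log2(q) - (1-p)*log2(1-q). -0.165*log2(0.469) = 0.180236; -0.835*log2(0.531) = 0.762536. H(P,Q) = 0.180236 + 0.762536 = 0.9428

0.9428 bits


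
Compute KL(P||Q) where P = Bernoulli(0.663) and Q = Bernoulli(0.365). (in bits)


KL = p*log2(p/q) + (1-p)*log2((1-p)/(1-q)) = 0.663*log2(0.663/0.365) + 0.337*log2(0.337/0.635) = 0.2629

0.2629 bits


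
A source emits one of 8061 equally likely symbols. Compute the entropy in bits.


H = log2(n) = log2(8061) = 12.9767

12.9767 bits


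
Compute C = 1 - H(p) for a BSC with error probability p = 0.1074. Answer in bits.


H(p) = -p*log2(p) - (1-p)*log2(1-p) = -0.1074*log2(0.1074) - 0.8926*log2(0.8926) = 0.345714 + 0.146310 = 0.492. C = 1 - H(p) = 1 - 0.492 = 0.508

0.508 bits


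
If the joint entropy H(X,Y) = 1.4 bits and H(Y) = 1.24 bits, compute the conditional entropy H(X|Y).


H(X|Y) = H(X,Y) - H(Y) = 1.4 - 1.24 = 0.16

0.16 bits


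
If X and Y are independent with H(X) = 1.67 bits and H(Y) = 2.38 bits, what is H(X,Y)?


For independent variables, H(X,Y) = H(X) + H(Y) = 1.67 + 2.38 = 4.05

4.05 bits


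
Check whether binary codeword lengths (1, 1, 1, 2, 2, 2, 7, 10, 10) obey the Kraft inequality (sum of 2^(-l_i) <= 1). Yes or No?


Kraft sum = sum(2^(-l_i)) = 2.2598, need <= 1. Result: violated (a binary prefix-free code with these lengths cannot exist)

No


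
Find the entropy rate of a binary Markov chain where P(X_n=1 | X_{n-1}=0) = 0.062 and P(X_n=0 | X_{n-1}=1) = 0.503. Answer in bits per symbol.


Stationary distribution: pi_0 = p10/(p01+p10) = 0.8903, pi_1 = 0.1097. Entropy rate H' = pi_0*H(p01) + pi_1*H(p10) = 0.8903*0.3353 + 0.1097*1.0 = 0.4083

0.4083 bits/symbol


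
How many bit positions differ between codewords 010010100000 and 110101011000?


Count differing positions: ^ . . ^ ^ ^ ^ ^ ^ . . . = 7 differences

7


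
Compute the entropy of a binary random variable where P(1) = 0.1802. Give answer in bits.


H = -p*log2(p) - (1-p)*log2(1-p). -0.1802*log2(0.1802) = 0.445514; -0.8198*log2(0.8198) = 0.235001. H = 0.445514 + 0.235001 = 0.6805

0.6805 bits


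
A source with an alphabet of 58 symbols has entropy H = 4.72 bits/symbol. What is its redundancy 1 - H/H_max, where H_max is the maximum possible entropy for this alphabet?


H_max = log2(K) = log2(58) = 5.858 bits/symbol. Redundancy = 1 - H/H_max = 1 - 4.72/5.858 = 1 - 0.8057 = 0.1943

0.1943


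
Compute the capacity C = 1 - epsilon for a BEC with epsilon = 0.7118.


C = 1 - epsilon = 1 - 0.7118 = 0.2882

0.2882 bits


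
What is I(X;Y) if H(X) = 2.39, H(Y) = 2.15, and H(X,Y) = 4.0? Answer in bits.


I(X;Y) = H(X) + H(Y) - H(X,Y) = 2.39 + 2.15 - 4.0 = 0.54

0.54 bits


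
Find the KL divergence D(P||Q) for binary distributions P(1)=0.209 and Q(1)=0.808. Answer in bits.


KL = p*log2(p/q) + (1-p)*log2((1-p)/(1-q)) = 0.209*log2(0.209/0.808) + 0.791*log2(0.791/0.192) = 1.2079

1.2079 bits


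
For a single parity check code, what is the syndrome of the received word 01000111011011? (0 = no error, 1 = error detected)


Syndrome = XOR of all bits = 0 XOR 1 XOR 0 XOR 0 XOR 0 XOR 1 XOR 1 XOR 1 XOR 0 XOR 1 XOR 1 XOR 0 XOR 1 XOR 1 = 0

0


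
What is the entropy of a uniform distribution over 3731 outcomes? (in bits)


H = log2(n) = log2(3731) = 11.8653

11.8653 bits


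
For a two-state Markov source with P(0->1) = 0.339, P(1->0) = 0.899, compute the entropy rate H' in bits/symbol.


Stationary distribution: pi_0 = p10/(p01+p10) = 0.7262, pi_1 = 0.2738. Entropy rate H' = pi_0*H(p01) + pi_1*H(p10) = 0.7262*0.9239 + 0.2738*0.4722 = 0.8002

0.8002 bits/symbol


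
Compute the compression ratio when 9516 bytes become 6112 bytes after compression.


Ratio = original / compressed = 9516 / 6112 = 1.5569

1.5569


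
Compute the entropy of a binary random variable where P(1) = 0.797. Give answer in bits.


H = -p*log2(p) - (1-p)*log2(1-p). -0.797*log2(0.797) = 0.260897; -0.203*log2(0.203) = 0.466991. H = 0.260897 + 0.466991 = 0.7279

0.7279 bits


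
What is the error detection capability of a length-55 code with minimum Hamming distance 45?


Detection capability = d_min - 1 = 45 - 1 = 44

44 errors


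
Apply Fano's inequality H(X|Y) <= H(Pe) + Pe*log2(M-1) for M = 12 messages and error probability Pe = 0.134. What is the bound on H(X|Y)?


H(Pe) = -Pe*log2(Pe) - (1-Pe)*log2(1-Pe) = -0.134*log2(0.134) - 0.866*log2(0.866) = 0.388559 + 0.179748 = 0.5683. Pe*log2(M-1) = 0.134*log2(11) = 0.463564. Bound = H(Pe) + Pe*log2(M-1) = 0.388559 + 0.179748 + 0.463564 = 1.0319

1.0319 bits


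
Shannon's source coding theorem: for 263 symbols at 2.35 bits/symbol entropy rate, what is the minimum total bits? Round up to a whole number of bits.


Minimum bits >= n * H = 263 * 2.35 = 618.05, rounded up to a whole number of bits = 619

619 bits


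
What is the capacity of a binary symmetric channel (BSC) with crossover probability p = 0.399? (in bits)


H(p) = -p*log2(p) - (1-p)*log2(1-p) = -0.399*log2(0.399) - 0.601*log2(0.601) = 0.528890 + 0.441472 = 0.9704. C = 1 - H(p) = 1 - 0.9704 = 0.0296

0.0296 bits


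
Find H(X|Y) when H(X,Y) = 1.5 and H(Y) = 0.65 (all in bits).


H(X|Y) = H(X,Y) - H(Y) = 1.5 - 0.65 = 0.85

0.85 bits


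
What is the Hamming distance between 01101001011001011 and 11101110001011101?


Count differing positions: ^ . . . . ^ ^ ^ . ^ . . ^ . ^ ^ . = 8 differences

8


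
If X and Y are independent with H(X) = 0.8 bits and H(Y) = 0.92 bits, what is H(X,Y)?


For independent variables, H(X,Y) = H(X) + H(Y) = 0.8 + 0.92 = 1.72

1.72 bits


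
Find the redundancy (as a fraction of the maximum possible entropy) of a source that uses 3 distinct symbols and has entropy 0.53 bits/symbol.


H_max = log2(K) = log2(3) = 1.585 bits/symbol. Redundancy = 1 - H/H_max = 1 - 0.53/1.585 = 1 - 0.3344 = 0.6656

0.6656


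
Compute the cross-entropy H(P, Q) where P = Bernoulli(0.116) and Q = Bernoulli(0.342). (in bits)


H(P,Q) = -p*log2(q) - (1-p)*log2(1-q). -0.116*log2(0.342) = 0.179560; -0.884*log2(0.658) = 0.533795. H(P,Q) = 0.179560 + 0.533795 = 0.7134

0.7134 bits


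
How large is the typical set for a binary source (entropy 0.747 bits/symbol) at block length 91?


log2|A_typical| = nH = 91 * 0.747 = 67.977, so |A_typical| ~ 2^67.977 = 2.905e+20

2.905e+20


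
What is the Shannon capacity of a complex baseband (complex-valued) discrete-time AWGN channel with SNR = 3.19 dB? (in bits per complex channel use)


SNR_linear = 10^(3.19/10) = 2.0845; C = log2(1 + SNR_linear) = log2(1 + 2.0845) = 1.625

1.625 bits/channel use


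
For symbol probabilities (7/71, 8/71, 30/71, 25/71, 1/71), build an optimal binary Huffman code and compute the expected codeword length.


Huffman construction (repeatedly merge the two least-probable nodes; each merge adds 1 bit to every symbol beneath it): 1/71 + 7/71 = 8/71; 8/71 + 8/71 = 16/71; 16/71 + 25/71 = 41/71; 30/71 + 41/71 = 1. Resulting codeword lengths (in the order the probabilities were given): (4, 3, 1, 2, 4). L_avg = sum(p_i * l_i) = 7/71*4 + 8/71*3 + 30/71*1 + 25/71*2 + 1/71*4 = 136/71 = 1.9155

1.9155 bits


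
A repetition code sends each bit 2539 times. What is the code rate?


Rate = k/n = 1/2539

1/2539


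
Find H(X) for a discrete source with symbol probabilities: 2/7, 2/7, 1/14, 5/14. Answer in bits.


H = -sum(p_i * log2(p_i)). Terms: -(2/7)*log2(2/7) = 0.516387; -(2/7)*log2(2/7) = 0.516387; -(1/14)*log2(1/14) = 0.271954; -(5/14)*log2(5/14) = 0.530510. H = 0.516387 + 0.516387 + 0.271954 + 0.530510 = 1.8352

1.8352 bits


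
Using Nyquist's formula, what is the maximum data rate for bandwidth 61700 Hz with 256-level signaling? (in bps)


Rate = 2 * B * log2(M) = 2 * 61700 * 8.0 = 987200.0

987200.0 bps


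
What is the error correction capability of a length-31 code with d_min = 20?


Correction capability = floor((d-1)/2) = floor((20-1)/2) = 9

9 errors


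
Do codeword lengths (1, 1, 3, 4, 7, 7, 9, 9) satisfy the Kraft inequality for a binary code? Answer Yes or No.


Kraft sum = sum(2^(-l_i)) = 1.207, need <= 1. Result: violated (a binary prefix-free code with these lengths cannot exist)

No


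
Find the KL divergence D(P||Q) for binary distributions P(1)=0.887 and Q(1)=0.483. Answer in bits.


KL = p*log2(p/q) + (1-p)*log2((1-p)/(1-q)) = 0.887*log2(0.887/0.483) + 0.113*log2(0.113/0.517) = 0.5299

0.5299 bits


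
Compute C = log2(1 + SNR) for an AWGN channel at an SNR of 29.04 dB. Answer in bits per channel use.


SNR_linear = 10^(29.04/10) = 801.6781; C = log2(1 + SNR_linear) = log2(1 + 801.6781) = 9.6487

9.6487 bits/channel use


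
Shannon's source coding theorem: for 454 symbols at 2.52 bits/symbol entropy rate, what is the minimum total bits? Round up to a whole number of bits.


Minimum bits >= n * H = 454 * 2.52 = 1144.08, rounded up to a whole number of bits = 1145

1145 bits


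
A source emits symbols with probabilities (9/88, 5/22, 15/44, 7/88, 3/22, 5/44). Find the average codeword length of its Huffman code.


Huffman construction (repeatedly merge the two least-probable nodes; each merge adds 1 bit to every symbol beneath it): 7/88 + 9/88 = 2/11; 5/44 + 3/22 = 1/4; 2/11 + 5/22 = 9/22; 1/4 + 15/44 = 13/22; 9/22 + 13/22 = 1. Resulting codeword lengths (in the order the probabilities were given): (3, 2, 2, 3, 3, 3). L_avg = sum(p_i * l_i) = 9/88*3 + 5/22*2 + 15/44*2 + 7/88*3 + 3/22*3 + 5/44*3 = 107/44 = 2.4318

2.4318 bits


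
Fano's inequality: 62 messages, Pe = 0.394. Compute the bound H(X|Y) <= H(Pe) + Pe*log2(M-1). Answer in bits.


H(Pe) = -Pe*log2(Pe) - (1-Pe)*log2(1-Pe) = -0.394*log2(0.394) - 0.606*log2(0.606) = 0.529431 + 0.437902 = 0.9673. Pe*log2(M-1) = 0.394*log2(61) = 2.336711. Bound = H(Pe) + Pe*log2(M-1) = 0.529431 + 0.437902 + 2.336711 = 3.304

3.304 bits


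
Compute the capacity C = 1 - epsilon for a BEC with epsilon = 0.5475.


C = 1 - epsilon = 1 - 0.5475 = 0.4525

0.4525 bits


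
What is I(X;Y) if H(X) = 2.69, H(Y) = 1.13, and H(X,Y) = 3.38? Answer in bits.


I(X;Y) = H(X) + H(Y) - H(X,Y) = 2.69 + 1.13 - 3.38 = 0.44

0.44 bits


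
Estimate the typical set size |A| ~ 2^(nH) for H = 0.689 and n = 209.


log2|A_typical| = nH = 209 * 0.689 = 144.001, so |A_typical| ~ 2^144.001 = 2.232e+43

2.232e+43


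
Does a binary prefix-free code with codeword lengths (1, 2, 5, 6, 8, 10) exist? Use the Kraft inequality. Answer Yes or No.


Kraft sum = sum(2^(-l_i)) = 0.8018, need <= 1. Result: satisfied (a binary prefix-free code with these lengths exists)

Yes


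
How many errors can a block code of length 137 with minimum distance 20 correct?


Correction capability = floor((d-1)/2) = floor((20-1)/2) = 9

9 errors


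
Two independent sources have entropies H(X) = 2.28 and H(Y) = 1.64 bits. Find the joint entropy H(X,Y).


For independent variables, H(X,Y) = H(X) + H(Y) = 2.28 + 1.64 = 3.92

3.92 bits


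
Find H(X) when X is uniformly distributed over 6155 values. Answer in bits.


H = log2(n) = log2(6155) = 12.5875

12.5875 bits


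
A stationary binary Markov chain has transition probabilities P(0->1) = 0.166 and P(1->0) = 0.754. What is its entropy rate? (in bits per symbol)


Stationary distribution: pi_0 = p10/(p01+p10) = 0.8196, pi_1 = 0.1804. Entropy rate H' = pi_0*H(p01) + pi_1*H(p10) = 0.8196*0.6485 + 0.1804*0.8049 = 0.6767

0.6767 bits/symbol


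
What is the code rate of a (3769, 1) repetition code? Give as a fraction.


Rate = k/n = 1/3769

1/3769


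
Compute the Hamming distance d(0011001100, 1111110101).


Count differing positions: ^ ^ . . ^ ^ ^ . . ^ = 6 differences

6


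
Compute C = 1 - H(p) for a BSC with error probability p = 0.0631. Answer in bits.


H(p) = -p*log2(p) - (1-p)*log2(1-p) = -0.0631*log2(0.0631) - 0.9369*log2(0.9369) = 0.251530 + 0.088100 = 0.3396. C = 1 - H(p) = 1 - 0.3396 = 0.6604

0.6604 bits


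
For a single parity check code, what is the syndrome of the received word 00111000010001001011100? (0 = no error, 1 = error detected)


Syndrome = XOR of all bits = 0 XOR 0 XOR 1 XOR 1 XOR 1 XOR 0 XOR 0 XOR 0 XOR 0 XOR 1 XOR 0 XOR 0 XOR 0 XOR 1 XOR 0 XOR 0 XOR 1 XOR 0 XOR 1 XOR 1 XOR 1 XOR 0 XOR 0 = 1

1


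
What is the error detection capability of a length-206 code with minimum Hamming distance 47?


Detection capability = d_min - 1 = 47 - 1 = 46

46 errors


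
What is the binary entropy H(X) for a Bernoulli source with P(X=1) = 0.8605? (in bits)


H = -p*log2(p) - (1-p)*log2(1-p). -0.8605*log2(0.8605) = 0.186516; -0.1395*log2(0.1395) = 0.396412. H = 0.186516 + 0.396412 = 0.5829

0.5829 bits


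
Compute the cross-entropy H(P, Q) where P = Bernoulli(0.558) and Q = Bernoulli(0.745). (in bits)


H(P,Q) = -p*log2(q) - (1-p)*log2(1-q). -0.558*log2(0.745) = 0.236976; -0.442*log2(0.255) = 0.871372. H(P,Q) = 0.236976 + 0.871372 = 1.1083

1.1083 bits


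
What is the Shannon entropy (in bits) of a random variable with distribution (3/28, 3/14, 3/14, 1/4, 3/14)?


H = -sum(p_i * log2(p_i)). Terms: -(3/28)*log2(3/28) = 0.345256; -(3/14)*log2(3/14) = 0.476227; -(3/14)*log2(3/14) = 0.476227; -(1/4)*log2(1/4) = 0.500000; -(3/14)*log2(3/14) = 0.476227. H = 0.345256 + 0.476227 + 0.476227 + 0.500000 + 0.476227 = 2.2739

2.2739 bits


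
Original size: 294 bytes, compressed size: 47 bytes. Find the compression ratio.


Ratio = original / compressed = 294 / 47 = 6.2553

6.2553


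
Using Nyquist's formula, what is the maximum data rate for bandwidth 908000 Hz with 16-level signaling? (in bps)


Rate = 2 * B * log2(M) = 2 * 908000 * 4.0 = 7264000.0

7264000.0 bps


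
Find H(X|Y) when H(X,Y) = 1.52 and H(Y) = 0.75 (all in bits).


H(X|Y) = H(X,Y) - H(Y) = 1.52 - 0.75 = 0.77

0.77 bits


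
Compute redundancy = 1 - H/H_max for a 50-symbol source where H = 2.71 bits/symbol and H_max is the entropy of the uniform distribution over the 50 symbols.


H_max = log2(K) = log2(50) = 5.6439 bits/symbol. Redundancy = 1 - H/H_max = 1 - 2.71/5.6439 = 1 - 0.4802 = 0.5198

0.5198


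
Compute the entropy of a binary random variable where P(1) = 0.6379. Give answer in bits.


H = -p*log2(p) - (1-p)*log2(1-p). -0.6379*log2(0.6379) = 0.413741; -0.3621*log2(0.3621) = 0.530672. H = 0.413741 + 0.530672 = 0.9444

0.9444 bits


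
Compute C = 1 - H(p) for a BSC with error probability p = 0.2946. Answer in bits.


H(p) = -p*log2(p) - (1-p)*log2(1-p) = -0.2946*log2(0.2946) - 0.7054*log2(0.7054) = 0.519430 + 0.355159 = 0.8746. C = 1 - H(p) = 1 - 0.8746 = 0.1254

0.1254 bits


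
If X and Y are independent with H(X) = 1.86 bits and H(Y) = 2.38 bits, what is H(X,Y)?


For independent variables, H(X,Y) = H(X) + H(Y) = 1.86 + 2.38 = 4.24

4.24 bits


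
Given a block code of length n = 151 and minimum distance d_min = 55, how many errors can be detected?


Detection capability = d_min - 1 = 55 - 1 = 54

54 errors


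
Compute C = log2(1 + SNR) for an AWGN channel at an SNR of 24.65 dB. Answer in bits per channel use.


SNR_linear = 10^(24.65/10) = 291.7427; C = log2(1 + SNR_linear) = log2(1 + 291.7427) = 8.1935

8.1935 bits/channel use


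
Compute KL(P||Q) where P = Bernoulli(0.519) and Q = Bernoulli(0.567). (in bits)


KL = p*log2(p/q) + (1-p)*log2((1-p)/(1-q)) = 0.519*log2(0.519/0.567) + 0.481*log2(0.481/0.433) = 0.0067

0.0067 bits


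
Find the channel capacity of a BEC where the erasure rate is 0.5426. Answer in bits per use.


C = 1 - epsilon = 1 - 0.5426 = 0.4574

0.4574 bits


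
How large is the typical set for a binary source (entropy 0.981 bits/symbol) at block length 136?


log2|A_typical| = nH = 136 * 0.981 = 133.416, so |A_typical| ~ 2^133.416 = 1.453e+40

1.453e+40


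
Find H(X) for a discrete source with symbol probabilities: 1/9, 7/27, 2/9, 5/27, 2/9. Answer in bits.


H = -sum(p_i * log2(p_i)). Terms: -(1/9)*log2(1/9) = 0.352214; -(7/27)*log2(7/27) = 0.504916; -(2/9)*log2(2/9) = 0.482206; -(5/27)*log2(5/27) = 0.450548; -(2/9)*log2(2/9) = 0.482206. H = 0.352214 + 0.504916 + 0.482206 + 0.450548 + 0.482206 = 2.2721

2.2721 bits


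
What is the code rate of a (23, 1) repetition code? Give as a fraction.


Rate = k/n = 1/23

1/23


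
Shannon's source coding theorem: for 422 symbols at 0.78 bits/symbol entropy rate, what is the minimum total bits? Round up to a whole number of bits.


Minimum bits >= n * H = 422 * 0.78 = 329.16, rounded up to a whole number of bits = 330

330 bits


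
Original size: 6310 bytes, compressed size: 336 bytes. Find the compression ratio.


Ratio = original / compressed = 6310 / 336 = 18.7798

18.7798


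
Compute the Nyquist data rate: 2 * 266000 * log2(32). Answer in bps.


Rate = 2 * B * log2(M) = 2 * 266000 * 5.0 = 2660000.0

2660000.0 bps


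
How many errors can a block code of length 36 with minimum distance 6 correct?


Correction capability = floor((d-1)/2) = floor((6-1)/2) = 2

2 errors


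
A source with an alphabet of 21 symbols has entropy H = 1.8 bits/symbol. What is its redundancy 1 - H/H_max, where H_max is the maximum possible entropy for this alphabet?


H_max = log2(K) = log2(21) = 4.3923 bits/symbol. Redundancy = 1 - H/H_max = 1 - 1.8/4.3923 = 1 - 0.4098 = 0.5902

0.5902


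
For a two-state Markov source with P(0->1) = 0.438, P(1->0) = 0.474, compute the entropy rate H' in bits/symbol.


Stationary distribution: pi_0 = p10/(p01+p10) = 0.5197, pi_1 = 0.4803. Entropy rate H' = pi_0*H(p01) + pi_1*H(p10) = 0.5197*0.9889 + 0.4803*0.998 = 0.9933

0.9933 bits/symbol


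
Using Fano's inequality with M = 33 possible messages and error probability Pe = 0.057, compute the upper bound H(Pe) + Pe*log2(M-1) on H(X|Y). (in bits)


H(Pe) = -Pe*log2(Pe) - (1-Pe)*log2(1-Pe) = -0.057*log2(0.057) - 0.943*log2(0.943) = 0.235575 + 0.079844 = 0.3154. Pe*log2(M-1) = 0.057*log2(32) = 0.285000. Bound = H(Pe) + Pe*log2(M-1) = 0.235575 + 0.079844 + 0.285000 = 0.6004

0.6004 bits


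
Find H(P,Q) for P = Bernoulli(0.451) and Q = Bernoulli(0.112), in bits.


H(P,Q) = -p*log2(q) - (1-p)*log2(1-q). -0.451*log2(0.112) = 1.424452; -0.549*log2(0.888) = 0.094081. H(P,Q) = 1.424452 + 0.094081 = 1.5185

1.5185 bits


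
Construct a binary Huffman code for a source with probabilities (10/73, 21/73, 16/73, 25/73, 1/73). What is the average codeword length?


Huffman construction (repeatedly merge the two least-probable nodes; each merge adds 1 bit to every symbol beneath it): 1/73 + 10/73 = 11/73; 11/73 + 16/73 = 27/73; 21/73 + 25/73 = 46/73; 27/73 + 46/73 = 1. Resulting codeword lengths (in the order the probabilities were given): (3, 2, 2, 2, 3). L_avg = sum(p_i * l_i) = 10/73*3 + 21/73*2 + 16/73*2 + 25/73*2 + 1/73*3 = 157/73 = 2.1507

2.1507 bits


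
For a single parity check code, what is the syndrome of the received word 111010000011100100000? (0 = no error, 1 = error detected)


Syndrome = XOR of all bits = 1 XOR 1 XOR 1 XOR 0 XOR 1 XOR 0 XOR 0 XOR 0 XOR 0 XOR 0 XOR 1 XOR 1 XOR 1 XOR 0 XOR 0 XOR 1 XOR 0 XOR 0 XOR 0 XOR 0 XOR 0 = 0

0


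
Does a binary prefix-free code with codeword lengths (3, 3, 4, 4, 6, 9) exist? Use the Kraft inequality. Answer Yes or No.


Kraft sum = sum(2^(-l_i)) = 0.3926, need <= 1. Result: satisfied (a binary prefix-free code with these lengths exists)

Yes


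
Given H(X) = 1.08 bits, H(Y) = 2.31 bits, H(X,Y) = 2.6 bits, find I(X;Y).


I(X;Y) = H(X) + H(Y) - H(X,Y) = 1.08 + 2.31 - 2.6 = 0.79

0.79 bits


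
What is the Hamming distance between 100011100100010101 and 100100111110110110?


Count differing positions: . . . ^ ^ ^ . ^ ^ . ^ . ^ . . . ^ ^ = 9 differences

9


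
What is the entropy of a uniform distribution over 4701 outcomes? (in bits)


H = log2(n) = log2(4701) = 12.1988

12.1988 bits


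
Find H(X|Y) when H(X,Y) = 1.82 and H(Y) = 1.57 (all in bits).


H(X|Y) = H(X,Y) - H(Y) = 1.82 - 1.57 = 0.25

0.25 bits


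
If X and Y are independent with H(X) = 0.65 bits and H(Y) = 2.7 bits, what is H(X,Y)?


For independent variables, H(X,Y) = H(X) + H(Y) = 0.65 + 2.7 = 3.35

3.35 bits


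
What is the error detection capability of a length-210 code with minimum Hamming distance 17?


Detection capability = d_min - 1 = 17 - 1 = 16

16 errors


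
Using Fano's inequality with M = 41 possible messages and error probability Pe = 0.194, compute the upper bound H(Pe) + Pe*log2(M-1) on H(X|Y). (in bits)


H(Pe) = -Pe*log2(Pe) - (1-Pe)*log2(1-Pe) = -0.194*log2(0.194) - 0.806*log2(0.806) = 0.458979 + 0.250785 = 0.7098. Pe*log2(M-1) = 0.194*log2(40) = 1.032454. Bound = H(Pe) + Pe*log2(M-1) = 0.458979 + 0.250785 + 1.032454 = 1.7422

1.7422 bits


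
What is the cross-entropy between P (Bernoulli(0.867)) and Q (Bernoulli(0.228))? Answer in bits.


H(P,Q) = -p*log2(q) - (1-p)*log2(1-q). -0.867*log2(0.228) = 1.849219; -0.133*log2(0.772) = 0.049653. H(P,Q) = 1.849219 + 0.049653 = 1.8989

1.8989 bits


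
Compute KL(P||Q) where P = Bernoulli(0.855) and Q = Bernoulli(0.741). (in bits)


KL = p*log2(p/q) + (1-p)*log2((1-p)/(1-q)) = 0.855*log2(0.855/0.741) + 0.145*log2(0.145/0.259) = 0.0552

0.0552 bits


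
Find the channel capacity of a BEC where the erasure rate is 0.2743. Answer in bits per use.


C = 1 - epsilon = 1 - 0.2743 = 0.7257

0.7257 bits


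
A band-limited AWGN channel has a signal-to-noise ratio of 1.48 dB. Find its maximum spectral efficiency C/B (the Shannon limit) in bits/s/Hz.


SNR_linear = 10^(1.48/10) = 1.406; C/B = log2(1 + SNR_linear) = log2(1 + 1.406) = 1.2667

1.2667 bits/s/Hz


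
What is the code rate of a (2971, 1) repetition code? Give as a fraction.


Rate = k/n = 1/2971

1/2971


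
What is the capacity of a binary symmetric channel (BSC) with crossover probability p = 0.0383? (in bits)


H(p) = -p*log2(p) - (1-p)*log2(1-p) = -0.0383*log2(0.0383) - 0.9617*log2(0.9617) = 0.180259 + 0.054183 = 0.2344. C = 1 - H(p) = 1 - 0.2344 = 0.7656

0.7656 bits


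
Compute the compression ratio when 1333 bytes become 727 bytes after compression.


Ratio = original / compressed = 1333 / 727 = 1.8336

1.8336


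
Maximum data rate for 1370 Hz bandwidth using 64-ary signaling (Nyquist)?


Rate = 2 * B * log2(M) = 2 * 1370 * 6.0 = 16440.0

16440.0 bps


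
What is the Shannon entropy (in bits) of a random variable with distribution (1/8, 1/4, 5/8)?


H = -sum(p_i * log2(p_i)). Terms: -(1/8)*log2(1/8) = 0.375000; -(1/4)*log2(1/4) = 0.500000; -(5/8)*log2(5/8) = 0.423795. H = 0.375000 + 0.500000 + 0.423795 = 1.2988

1.2988 bits


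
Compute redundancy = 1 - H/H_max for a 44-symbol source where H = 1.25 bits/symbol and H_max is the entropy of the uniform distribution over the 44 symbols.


H_max = log2(K) = log2(44) = 5.4594 bits/symbol. Redundancy = 1 - H/H_max = 1 - 1.25/5.4594 = 1 - 0.229 = 0.771

0.771


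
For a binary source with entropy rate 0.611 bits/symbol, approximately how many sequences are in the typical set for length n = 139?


log2|A_typical| = nH = 139 * 0.611 = 84.929, so |A_typical| ~ 2^84.929 = 3.683e+25

3.683e+25


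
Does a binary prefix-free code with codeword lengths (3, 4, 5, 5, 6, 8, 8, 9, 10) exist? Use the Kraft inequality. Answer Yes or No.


Kraft sum = sum(2^(-l_i)) = 0.2764, need <= 1. Result: satisfied (a binary prefix-free code with these lengths exists)

Yes


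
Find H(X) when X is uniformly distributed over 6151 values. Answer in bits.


H = log2(n) = log2(6151) = 12.5866

12.5866 bits


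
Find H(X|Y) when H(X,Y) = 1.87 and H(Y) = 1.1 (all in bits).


H(X|Y) = H(X,Y) - H(Y) = 1.87 - 1.1 = 0.77

0.77 bits


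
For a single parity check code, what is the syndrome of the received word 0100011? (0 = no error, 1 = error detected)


Syndrome = XOR of all bits = 0 XOR 1 XOR 0 XOR 0 XOR 0 XOR 1 XOR 1 = 1

1


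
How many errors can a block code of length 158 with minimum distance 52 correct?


Correction capability = floor((d-1)/2) = floor((52-1)/2) = 25

25 errors


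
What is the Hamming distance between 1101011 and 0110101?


Count differing positions: ^ . ^ ^ ^ ^ . = 5 differences

5


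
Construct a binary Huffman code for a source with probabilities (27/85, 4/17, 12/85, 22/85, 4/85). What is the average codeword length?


Huffman construction (repeatedly merge the two least-probable nodes; each merge adds 1 bit to every symbol beneath it): 4/85 + 12/85 = 16/85; 16/85 + 4/17 = 36/85; 22/85 + 27/85 = 49/85; 36/85 + 49/85 = 1. Resulting codeword lengths (in the order the probabilities were given): (2, 2, 3, 2, 3). L_avg = sum(p_i * l_i) = 27/85*2 + 4/17*2 + 12/85*3 + 22/85*2 + 4/85*3 = 186/85 = 2.1882

2.1882 bits


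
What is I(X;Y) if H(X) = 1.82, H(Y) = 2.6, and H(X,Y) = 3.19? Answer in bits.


I(X;Y) = H(X) + H(Y) - H(X,Y) = 1.82 + 2.6 - 3.19 = 1.23

1.23 bits


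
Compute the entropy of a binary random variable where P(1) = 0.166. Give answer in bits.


H = -p*log2(p) - (1-p)*log2(1-p). -0.166*log2(0.166) = 0.430064; -0.834*log2(0.834) = 0.218409. H = 0.430064 + 0.218409 = 0.6485

0.6485 bits


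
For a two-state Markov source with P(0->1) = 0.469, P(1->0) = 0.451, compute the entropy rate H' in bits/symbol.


Stationary distribution: pi_0 = p10/(p01+p10) = 0.4902, pi_1 = 0.5098. Entropy rate H' = pi_0*H(p01) + pi_1*H(p10) = 0.4902*0.9972 + 0.5098*0.9931 = 0.9951

0.9951 bits/symbol


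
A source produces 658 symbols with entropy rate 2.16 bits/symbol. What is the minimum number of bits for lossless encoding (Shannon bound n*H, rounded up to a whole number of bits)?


Minimum bits >= n * H = 658 * 2.16 = 1421.28, rounded up to a whole number of bits = 1422

1422 bits


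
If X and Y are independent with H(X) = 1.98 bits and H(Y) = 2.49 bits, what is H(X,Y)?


For independent variables, H(X,Y) = H(X) + H(Y) = 1.98 + 2.49 = 4.47

4.47 bits


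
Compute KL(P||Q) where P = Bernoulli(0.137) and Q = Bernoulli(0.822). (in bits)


KL = p*log2(p/q) + (1-p)*log2((1-p)/(1-q)) = 0.137*log2(0.137/0.822) + 0.863*log2(0.863/0.178) = 1.6113

1.6113 bits


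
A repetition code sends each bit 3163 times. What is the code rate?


Rate = k/n = 1/3163

1/3163


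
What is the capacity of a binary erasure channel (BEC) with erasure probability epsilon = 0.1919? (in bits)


C = 1 - epsilon = 1 - 0.1919 = 0.8081

0.8081 bits


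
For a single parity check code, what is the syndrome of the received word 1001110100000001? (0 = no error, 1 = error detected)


Syndrome = XOR of all bits = 1 XOR 0 XOR 0 XOR 1 XOR 1 XOR 1 XOR 0 XOR 1 XOR 0 XOR 0 XOR 0 XOR 0 XOR 0 XOR 0 XOR 0 XOR 1 = 0

0


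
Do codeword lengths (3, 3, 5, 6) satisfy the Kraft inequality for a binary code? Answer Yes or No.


Kraft sum = sum(2^(-l_i)) = 0.2969, need <= 1. Result: satisfied (a binary prefix-free code with these lengths exists)

Yes


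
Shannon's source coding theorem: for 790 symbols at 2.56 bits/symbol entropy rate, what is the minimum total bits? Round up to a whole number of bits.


Minimum bits >= n * H = 790 * 2.56 = 2022.4, rounded up to a whole number of bits = 2023

2023 bits


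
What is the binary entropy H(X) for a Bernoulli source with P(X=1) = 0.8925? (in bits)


H = -p*log2(p) - (1-p)*log2(1-p). -0.8925*log2(0.8925) = 0.146438; -0.1075*log2(0.1075) = 0.345891. H = 0.146438 + 0.345891 = 0.4923

0.4923 bits


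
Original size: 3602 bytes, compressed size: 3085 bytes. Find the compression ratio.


Ratio = original / compressed = 3602 / 3085 = 1.1676

1.1676


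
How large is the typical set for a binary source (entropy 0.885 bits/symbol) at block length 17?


log2|A_typical| = nH = 17 * 0.885 = 15.045, so |A_typical| ~ 2^15.045 = 3.381e+04

3.381e+04


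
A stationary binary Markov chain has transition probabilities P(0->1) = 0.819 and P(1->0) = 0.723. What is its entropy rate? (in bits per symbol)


Stationary distribution: pi_0 = p10/(p01+p10) = 0.4689, pi_1 = 0.5311. Entropy rate H' = pi_0*H(p01) + pi_1*H(p10) = 0.4689*0.6823 + 0.5311*0.8513 = 0.7721

0.7721 bits/symbol


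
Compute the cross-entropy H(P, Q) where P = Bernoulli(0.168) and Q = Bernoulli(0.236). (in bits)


H(P,Q) = -p*log2(q) - (1-p)*log2(1-q). -0.168*log2(0.236) = 0.349968; -0.832*log2(0.764) = 0.323112. H(P,Q) = 0.349968 + 0.323112 = 0.6731

0.6731 bits


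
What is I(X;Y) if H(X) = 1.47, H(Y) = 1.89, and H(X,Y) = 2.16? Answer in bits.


I(X;Y) = H(X) + H(Y) - H(X,Y) = 1.47 + 1.89 - 2.16 = 1.2

1.2 bits


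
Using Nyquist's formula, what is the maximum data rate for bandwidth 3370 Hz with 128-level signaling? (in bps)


Rate = 2 * B * log2(M) = 2 * 3370 * 7.0 = 47180.0

47180.0 bps


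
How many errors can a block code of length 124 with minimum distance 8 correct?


Correction capability = floor((d-1)/2) = floor((8-1)/2) = 3

3 errors


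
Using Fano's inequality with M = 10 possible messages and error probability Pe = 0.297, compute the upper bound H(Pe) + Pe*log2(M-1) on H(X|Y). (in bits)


H(Pe) = -Pe*log2(Pe) - (1-Pe)*log2(1-Pe) = -0.297*log2(0.297) - 0.703*log2(0.703) = 0.520185 + 0.357408 = 0.8776. Pe*log2(M-1) = 0.297*log2(9) = 0.941468. Bound = H(Pe) + Pe*log2(M-1) = 0.520185 + 0.357408 + 0.941468 = 1.8191

1.8191 bits


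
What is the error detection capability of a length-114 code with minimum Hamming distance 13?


Detection capability = d_min - 1 = 13 - 1 = 12

12 errors


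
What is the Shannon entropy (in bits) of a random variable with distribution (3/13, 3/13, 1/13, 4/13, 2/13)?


H = -sum(p_i * log2(p_i)). Terms: -(3/13)*log2(3/13) = 0.488187; -(3/13)*log2(3/13) = 0.488187; -(1/13)*log2(1/13) = 0.284649; -(4/13)*log2(4/13) = 0.523212; -(2/13)*log2(2/13) = 0.415452. H = 0.488187 + 0.488187 + 0.284649 + 0.523212 + 0.415452 = 2.1997

2.1997 bits


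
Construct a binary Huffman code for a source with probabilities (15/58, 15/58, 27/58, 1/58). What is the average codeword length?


Huffman construction (repeatedly merge the two least-probable nodes; each merge adds 1 bit to every symbol beneath it): 1/58 + 15/58 = 8/29; 15/58 + 8/29 = 31/58; 27/58 + 31/58 = 1. Resulting codeword lengths (in the order the probabilities were given): (3, 2, 1, 3). L_avg = sum(p_i * l_i) = 15/58*3 + 15/58*2 + 27/58*1 + 1/58*3 = 105/58 = 1.8103

1.8103 bits


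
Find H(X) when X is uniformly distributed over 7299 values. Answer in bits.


H = log2(n) = log2(7299) = 12.8335

12.8335 bits


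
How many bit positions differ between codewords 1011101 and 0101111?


Count differing positions: ^ ^ ^ . . ^ . = 4 differences

4


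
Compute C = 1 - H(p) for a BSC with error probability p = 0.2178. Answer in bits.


H(p) = -p*log2(p) - (1-p)*log2(1-p) = -0.2178*log2(0.2178) - 0.7822*log2(0.7822) = 0.478926 + 0.277204 = 0.7561. C = 1 - H(p) = 1 - 0.7561 = 0.2439

0.2439 bits


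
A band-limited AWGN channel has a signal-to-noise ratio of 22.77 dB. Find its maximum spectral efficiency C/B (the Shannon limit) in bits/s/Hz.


SNR_linear = 10^(22.77/10) = 189.2344; C/B = log2(1 + SNR_linear) = log2(1 + 189.2344) = 7.5716

7.5716 bits/s/Hz


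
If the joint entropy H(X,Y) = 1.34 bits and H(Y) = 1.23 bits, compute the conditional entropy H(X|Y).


H(X|Y) = H(X,Y) - H(Y) = 1.34 - 1.23 = 0.11

0.11 bits


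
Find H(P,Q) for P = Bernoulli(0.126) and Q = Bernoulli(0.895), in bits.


H(P,Q) = -p*log2(q) - (1-p)*log2(1-q). -0.126*log2(0.895) = 0.020165; -0.874*log2(0.105) = 2.841845. H(P,Q) = 0.020165 + 2.841845 = 2.862

2.862 bits


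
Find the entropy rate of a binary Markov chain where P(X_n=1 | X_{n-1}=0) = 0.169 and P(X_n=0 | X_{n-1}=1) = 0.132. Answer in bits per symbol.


Stationary distribution: pi_0 = p10/(p01+p10) = 0.4385, pi_1 = 0.5615. Entropy rate H' = pi_0*H(p01) + pi_1*H(p10) = 0.4385*0.6554 + 0.5615*0.5629 = 0.6035

0.6035 bits/symbol


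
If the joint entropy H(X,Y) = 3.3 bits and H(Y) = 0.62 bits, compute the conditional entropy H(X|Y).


H(X|Y) = H(X,Y) - H(Y) = 3.3 - 0.62 = 2.68

2.68 bits


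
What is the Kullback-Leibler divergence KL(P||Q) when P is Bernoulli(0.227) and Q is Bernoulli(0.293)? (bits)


KL = p*log2(p/q) + (1-p)*log2((1-p)/(1-q)) = 0.227*log2(0.227/0.293) + 0.773*log2(0.773/0.707) = 0.0159

0.0159 bits


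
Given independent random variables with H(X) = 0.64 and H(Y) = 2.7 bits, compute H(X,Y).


For independent variables, H(X,Y) = H(X) + H(Y) = 0.64 + 2.7 = 3.34

3.34 bits


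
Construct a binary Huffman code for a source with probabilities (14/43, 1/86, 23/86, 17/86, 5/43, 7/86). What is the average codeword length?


Huffman construction (repeatedly merge the two least-probable nodes; each merge adds 1 bit to every symbol beneath it): 1/86 + 7/86 = 4/43; 4/43 + 5/43 = 9/43; 17/86 + 9/43 = 35/86; 23/86 + 14/43 = 51/86; 35/86 + 51/86 = 1. Resulting codeword lengths (in the order the probabilities were given): (2, 4, 2, 2, 3, 4). L_avg = sum(p_i * l_i) = 14/43*2 + 1/86*4 + 23/86*2 + 17/86*2 + 5/43*3 + 7/86*4 = 99/43 = 2.3023

2.3023 bits


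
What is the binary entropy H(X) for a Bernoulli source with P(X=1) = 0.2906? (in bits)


H = -p*log2(p) - (1-p)*log2(1-p). -0.2906*log2(0.2906) = 0.518109; -0.7094*log2(0.7094) = 0.351386. H = 0.518109 + 0.351386 = 0.8695

0.8695 bits


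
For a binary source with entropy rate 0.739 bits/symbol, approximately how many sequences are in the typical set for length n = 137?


log2|A_typical| = nH = 137 * 0.739 = 101.243, so |A_typical| ~ 2^101.243 = 3.000e+30

3.000e+30


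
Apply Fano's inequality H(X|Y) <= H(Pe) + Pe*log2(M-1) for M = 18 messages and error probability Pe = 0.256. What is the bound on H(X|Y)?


H(Pe) = -Pe*log2(Pe) - (1-Pe)*log2(1-Pe) = -0.256*log2(0.256) - 0.744*log2(0.744) = 0.503241 + 0.317409 = 0.8207. Pe*log2(M-1) = 0.256*log2(17) = 1.046390. Bound = H(Pe) + Pe*log2(M-1) = 0.503241 + 0.317409 + 1.046390 = 1.867

1.867 bits


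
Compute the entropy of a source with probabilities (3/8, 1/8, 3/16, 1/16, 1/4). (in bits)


H = -sum(p_i * log2(p_i)). Terms: -(3/8)*log2(3/8) = 0.530639; -(1/8)*log2(1/8) = 0.375000; -(3/16)*log2(3/16) = 0.452820; -(1/16)*log2(1/16) = 0.250000; -(1/4)*log2(1/4) = 0.500000. H = 0.530639 + 0.375000 + 0.452820 + 0.250000 + 0.500000 = 2.1085

2.1085 bits


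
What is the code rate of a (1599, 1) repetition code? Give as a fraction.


Rate = k/n = 1/1599

1/1599


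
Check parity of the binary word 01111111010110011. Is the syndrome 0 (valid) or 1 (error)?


Syndrome = XOR of all bits = 0 XOR 1 XOR 1 XOR 1 XOR 1 XOR 1 XOR 1 XOR 1 XOR 0 XOR 1 XOR 0 XOR 1 XOR 1 XOR 0 XOR 0 XOR 1 XOR 1 = 0

0


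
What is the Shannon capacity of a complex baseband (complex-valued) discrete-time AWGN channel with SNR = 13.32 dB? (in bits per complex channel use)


SNR_linear = 10^(13.32/10) = 21.4783; C = log2(1 + SNR_linear) = log2(1 + 21.4783) = 4.4905

4.4905 bits/channel use


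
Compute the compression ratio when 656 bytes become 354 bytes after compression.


Ratio = original / compressed = 656 / 354 = 1.8531

1.8531


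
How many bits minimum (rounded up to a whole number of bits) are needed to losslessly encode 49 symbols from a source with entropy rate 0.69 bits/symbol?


Minimum bits >= n * H = 49 * 0.69 = 33.81, rounded up to a whole number of bits = 34

34 bits


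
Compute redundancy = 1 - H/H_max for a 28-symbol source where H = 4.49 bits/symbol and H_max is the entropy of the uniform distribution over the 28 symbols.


H_max = log2(K) = log2(28) = 4.8074 bits/symbol. Redundancy = 1 - H/H_max = 1 - 4.49/4.8074 = 1 - 0.934 = 0.066

0.066


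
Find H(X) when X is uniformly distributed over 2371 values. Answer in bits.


H = log2(n) = log2(2371) = 11.2113

11.2113 bits


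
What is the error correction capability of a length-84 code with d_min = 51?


Correction capability = floor((d-1)/2) = floor((51-1)/2) = 25

25 errors


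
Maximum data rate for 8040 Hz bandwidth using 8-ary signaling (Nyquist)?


Rate = 2 * B * log2(M) = 2 * 8040 * 3.0 = 48240.0

48240.0 bps


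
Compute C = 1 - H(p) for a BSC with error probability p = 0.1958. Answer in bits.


H(p) = -p*log2(p) - (1-p)*log2(1-p) = -0.1958*log2(0.1958) - 0.8042*log2(0.8042) = 0.460629 + 0.252819 = 0.7134. C = 1 - H(p) = 1 - 0.7134 = 0.2866

0.2866 bits


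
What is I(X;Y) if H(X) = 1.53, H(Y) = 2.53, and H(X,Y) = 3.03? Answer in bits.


I(X;Y) = H(X) + H(Y) - H(X,Y) = 1.53 + 2.53 - 3.03 = 1.03

1.03 bits


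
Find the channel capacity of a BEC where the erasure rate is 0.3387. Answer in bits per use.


C = 1 - epsilon = 1 - 0.3387 = 0.6613

0.6613 bits


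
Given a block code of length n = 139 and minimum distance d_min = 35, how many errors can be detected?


Detection capability = d_min - 1 = 35 - 1 = 34

34 errors


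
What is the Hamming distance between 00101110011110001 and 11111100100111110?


Count differing positions: ^ ^ . ^ . . ^ . ^ ^ ^ . . ^ ^ ^ ^ = 11 differences

11


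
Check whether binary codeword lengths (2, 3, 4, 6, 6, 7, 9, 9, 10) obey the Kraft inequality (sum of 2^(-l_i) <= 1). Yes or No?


Kraft sum = sum(2^(-l_i)) = 0.4814, need <= 1. Result: satisfied (a binary prefix-free code with these lengths exists)

Yes


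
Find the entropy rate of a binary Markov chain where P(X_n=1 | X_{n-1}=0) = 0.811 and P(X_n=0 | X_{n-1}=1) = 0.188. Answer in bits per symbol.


Stationary distribution: pi_0 = p10/(p01+p10) = 0.1882, pi_1 = 0.8118. Entropy rate H' = pi_0*H(p01) + pi_1*H(p10) = 0.1882*0.6994 + 0.8118*0.6973 = 0.6977

0.6977 bits/symbol


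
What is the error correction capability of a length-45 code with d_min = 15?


Correction capability = floor((d-1)/2) = floor((15-1)/2) = 7

7 errors


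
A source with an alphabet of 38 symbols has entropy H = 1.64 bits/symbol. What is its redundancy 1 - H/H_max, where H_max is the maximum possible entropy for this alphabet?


H_max = log2(K) = log2(38) = 5.2479 bits/symbol. Redundancy = 1 - H/H_max = 1 - 1.64/5.2479 = 1 - 0.3125 = 0.6875

0.6875


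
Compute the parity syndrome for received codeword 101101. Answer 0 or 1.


Syndrome = XOR of all bits = 1 XOR 0 XOR 1 XOR 1 XOR 0 XOR 1 = 0

0


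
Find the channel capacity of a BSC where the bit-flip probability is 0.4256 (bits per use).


H(p) = -p*log2(p) - (1-p)*log2(1-p) = -0.4256*log2(0.4256) - 0.5744*log2(0.5744) = 0.524522 + 0.459447 = 0.984. C = 1 - H(p) = 1 - 0.984 = 0.016

0.016 bits


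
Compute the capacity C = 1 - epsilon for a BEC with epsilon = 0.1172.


C = 1 - epsilon = 1 - 0.1172 = 0.8828

0.8828 bits


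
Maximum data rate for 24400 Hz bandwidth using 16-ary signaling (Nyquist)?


Rate = 2 * B * log2(M) = 2 * 24400 * 4.0 = 195200.0

195200.0 bps


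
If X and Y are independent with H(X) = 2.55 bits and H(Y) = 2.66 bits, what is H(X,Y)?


For independent variables, H(X,Y) = H(X) + H(Y) = 2.55 + 2.66 = 5.21

5.21 bits


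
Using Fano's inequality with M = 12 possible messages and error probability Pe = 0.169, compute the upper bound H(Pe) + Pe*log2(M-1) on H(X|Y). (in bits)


H(Pe) = -Pe*log2(Pe) - (1-Pe)*log2(1-Pe) = -0.169*log2(0.169) - 0.831*log2(0.831) = 0.433469 + 0.221943 = 0.6554. Pe*log2(M-1) = 0.169*log2(11) = 0.584644. Bound = H(Pe) + Pe*log2(M-1) = 0.433469 + 0.221943 + 0.584644 = 1.2401

1.2401 bits
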